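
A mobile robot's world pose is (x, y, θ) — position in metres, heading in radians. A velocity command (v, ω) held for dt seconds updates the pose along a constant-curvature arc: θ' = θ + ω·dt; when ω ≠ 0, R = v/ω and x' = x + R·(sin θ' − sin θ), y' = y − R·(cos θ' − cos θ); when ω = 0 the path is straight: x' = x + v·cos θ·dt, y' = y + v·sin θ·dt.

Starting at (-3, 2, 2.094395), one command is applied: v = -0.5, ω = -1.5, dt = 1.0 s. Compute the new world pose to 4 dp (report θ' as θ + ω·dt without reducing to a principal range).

(-3.1020, 1.5572, 0.5944)

θ' = 2.0944 + -1.5·1.0 = 0.5944
R = v/ω = -0.5/-1.5 = 0.3333
x' = -3 + 0.3333·(sin 0.5944 − sin 2.0944) = -3.1020
y' = 2 − 0.3333·(cos 0.5944 − cos 2.0944) = 1.5572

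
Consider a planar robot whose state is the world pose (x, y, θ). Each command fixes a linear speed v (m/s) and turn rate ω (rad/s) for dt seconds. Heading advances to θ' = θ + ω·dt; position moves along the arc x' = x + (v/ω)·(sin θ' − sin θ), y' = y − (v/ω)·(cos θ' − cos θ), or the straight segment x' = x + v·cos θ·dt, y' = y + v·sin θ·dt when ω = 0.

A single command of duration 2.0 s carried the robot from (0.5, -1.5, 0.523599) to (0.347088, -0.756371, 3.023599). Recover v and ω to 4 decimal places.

v = 0.5000, ω = 1.2500

Δθ = 3.023599 − 0.523599 = 2.500000
ω = Δθ/dt = 2.500000/2.0 = 1.2500
R = −Δy/(cos θ' − cos θ) = 0.4000
v = R·ω = 0.4000·1.2500 = 0.5000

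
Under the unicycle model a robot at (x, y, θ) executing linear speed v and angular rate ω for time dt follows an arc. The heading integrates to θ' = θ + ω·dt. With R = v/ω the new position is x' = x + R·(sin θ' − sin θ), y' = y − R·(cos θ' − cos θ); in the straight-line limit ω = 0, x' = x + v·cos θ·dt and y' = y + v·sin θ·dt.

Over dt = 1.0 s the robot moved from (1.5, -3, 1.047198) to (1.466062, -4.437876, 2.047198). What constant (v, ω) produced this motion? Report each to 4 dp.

v = -1.5000, ω = 1.0000

Δθ = 2.047198 − 1.047198 = 1.000000
ω = Δθ/dt = 1.000000/1.0 = 1.0000
R = −Δy/(cos θ' − cos θ) = -1.5000
v = R·ω = -1.5000·1.0000 = -1.5000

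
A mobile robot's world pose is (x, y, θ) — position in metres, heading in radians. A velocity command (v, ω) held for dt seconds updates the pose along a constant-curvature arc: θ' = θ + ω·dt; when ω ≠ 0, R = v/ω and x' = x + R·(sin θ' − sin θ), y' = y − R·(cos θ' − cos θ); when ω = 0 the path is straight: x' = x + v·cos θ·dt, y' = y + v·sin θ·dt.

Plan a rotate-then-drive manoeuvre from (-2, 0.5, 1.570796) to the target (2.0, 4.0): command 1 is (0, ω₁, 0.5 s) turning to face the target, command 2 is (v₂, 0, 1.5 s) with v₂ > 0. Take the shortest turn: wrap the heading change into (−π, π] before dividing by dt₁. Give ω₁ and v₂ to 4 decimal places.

heading to target = atan2(4−0.5, 2−-2) = 0.7188
Δθ = wrap(0.7188 − 1.5708) = -0.8520; ω₁ = Δθ/dt₁ = -1.7039
distance = √((2−-2)² + (4−0.5)²) = 5.3151; v₂ = distance/dt₂ = 3.5434

ω₁ = -1.7039, v₂ = 3.5434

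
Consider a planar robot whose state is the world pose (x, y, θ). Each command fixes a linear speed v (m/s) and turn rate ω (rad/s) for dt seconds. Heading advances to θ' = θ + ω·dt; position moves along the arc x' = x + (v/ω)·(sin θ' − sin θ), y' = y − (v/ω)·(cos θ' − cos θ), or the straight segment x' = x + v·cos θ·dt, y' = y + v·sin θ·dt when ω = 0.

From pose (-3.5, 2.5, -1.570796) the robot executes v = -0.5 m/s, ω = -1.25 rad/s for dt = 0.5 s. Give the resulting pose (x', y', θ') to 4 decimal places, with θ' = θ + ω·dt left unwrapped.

θ' = -1.5708 + -1.25·0.5 = -2.1958
R = v/ω = -0.5/-1.25 = 0.4000
x' = -3.5 + 0.4000·(sin -2.1958 − sin -1.5708) = -3.4244
y' = 2.5 − 0.4000·(cos -2.1958 − cos -1.5708) = 2.7340

(-3.4244, 2.7340, -2.1958)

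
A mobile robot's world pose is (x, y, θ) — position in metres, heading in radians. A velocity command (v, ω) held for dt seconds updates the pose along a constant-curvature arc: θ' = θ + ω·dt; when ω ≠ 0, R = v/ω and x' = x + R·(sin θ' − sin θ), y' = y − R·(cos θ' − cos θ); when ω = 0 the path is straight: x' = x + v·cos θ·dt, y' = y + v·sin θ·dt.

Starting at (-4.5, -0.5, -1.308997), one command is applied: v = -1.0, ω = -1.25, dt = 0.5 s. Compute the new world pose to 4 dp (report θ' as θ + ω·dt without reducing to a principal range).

θ' = -1.3090 + -1.25·0.5 = -1.9340
R = v/ω = -1.0/-1.25 = 0.8000
x' = -4.5 + 0.8000·(sin -1.9340 − sin -1.3090) = -4.4751
y' = -0.5 − 0.8000·(cos -1.9340 − cos -1.3090) = -0.0087

(-4.4751, -0.0087, -1.9340)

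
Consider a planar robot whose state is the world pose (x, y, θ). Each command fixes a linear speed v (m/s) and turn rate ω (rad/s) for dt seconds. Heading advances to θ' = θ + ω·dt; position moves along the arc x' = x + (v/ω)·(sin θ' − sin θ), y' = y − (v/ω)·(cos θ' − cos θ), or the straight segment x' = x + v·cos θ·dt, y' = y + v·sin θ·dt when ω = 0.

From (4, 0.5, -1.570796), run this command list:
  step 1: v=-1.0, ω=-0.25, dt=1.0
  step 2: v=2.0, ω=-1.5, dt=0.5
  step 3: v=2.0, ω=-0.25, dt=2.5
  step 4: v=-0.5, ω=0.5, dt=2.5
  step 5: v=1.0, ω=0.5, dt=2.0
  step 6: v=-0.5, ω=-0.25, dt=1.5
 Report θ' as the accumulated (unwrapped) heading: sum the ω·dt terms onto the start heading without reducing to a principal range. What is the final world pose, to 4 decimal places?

step 1: θ'=-1.8208 (R=4.0000) → pose (4.1243, 1.4896, -1.8208)
step 2: θ'=-2.5708 (R=-1.3333) → pose (3.5529, 0.6975, -2.5708)
step 3: θ'=-3.1958 (R=-8.0000) → pose (-1.2030, -0.5590, -3.1958)
step 4: θ'=-1.9458 (R=-1.0000) → pose (-0.2183, 0.0733, -1.9458)
step 5: θ'=-0.9458 (R=2.0000) → pose (0.0208, -1.8294, -0.9458)
step 6: θ'=-1.3208 (R=2.0000) → pose (-0.2951, -1.1541, -1.3208)

(-0.2951, -1.1541, -1.3208)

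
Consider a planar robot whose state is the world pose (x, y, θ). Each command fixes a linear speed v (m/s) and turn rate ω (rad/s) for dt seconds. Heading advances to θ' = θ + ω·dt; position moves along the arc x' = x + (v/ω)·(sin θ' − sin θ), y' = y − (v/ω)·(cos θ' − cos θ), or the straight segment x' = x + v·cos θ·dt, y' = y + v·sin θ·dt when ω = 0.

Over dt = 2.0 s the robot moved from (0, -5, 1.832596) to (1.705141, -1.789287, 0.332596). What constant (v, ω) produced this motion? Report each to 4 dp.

v = 2.0000, ω = -0.7500

Δθ = 0.332596 − 1.832596 = -1.500000
ω = Δθ/dt = -1.500000/2.0 = -0.7500
R = −Δy/(cos θ' − cos θ) = -2.6667
v = R·ω = -2.6667·-0.7500 = 2.0000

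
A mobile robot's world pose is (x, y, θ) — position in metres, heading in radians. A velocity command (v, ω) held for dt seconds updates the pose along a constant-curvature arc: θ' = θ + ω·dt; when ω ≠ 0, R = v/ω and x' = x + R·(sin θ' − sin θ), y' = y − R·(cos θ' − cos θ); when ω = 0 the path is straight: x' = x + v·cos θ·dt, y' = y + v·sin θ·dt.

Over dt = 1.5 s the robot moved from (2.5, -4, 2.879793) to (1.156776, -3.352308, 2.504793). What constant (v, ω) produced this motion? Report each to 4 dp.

v = 1.0000, ω = -0.2500

Δθ = 2.504793 − 2.879793 = -0.375000
ω = Δθ/dt = -0.375000/1.5 = -0.2500
R = Δx/(sin θ' − sin θ) = -4.0000
v = R·ω = -4.0000·-0.2500 = 1.0000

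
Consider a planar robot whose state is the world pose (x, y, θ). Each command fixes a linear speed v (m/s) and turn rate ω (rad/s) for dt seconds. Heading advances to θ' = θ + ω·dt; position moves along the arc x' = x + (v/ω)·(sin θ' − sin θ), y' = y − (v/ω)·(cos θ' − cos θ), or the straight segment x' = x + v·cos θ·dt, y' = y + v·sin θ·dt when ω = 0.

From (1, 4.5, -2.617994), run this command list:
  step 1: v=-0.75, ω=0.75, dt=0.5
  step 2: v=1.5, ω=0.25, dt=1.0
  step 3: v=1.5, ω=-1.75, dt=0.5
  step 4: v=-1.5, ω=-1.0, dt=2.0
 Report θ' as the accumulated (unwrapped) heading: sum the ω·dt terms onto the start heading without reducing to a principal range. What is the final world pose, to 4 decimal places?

(1.8409, 1.3150, -4.8680)

step 1: θ'=-2.2430 (R=-1.0000) → pose (1.2825, 4.7433, -2.2430)
step 2: θ'=-1.9930 (R=6.0000) → pose (0.5040, 3.4657, -1.9930)
step 3: θ'=-2.8680 (R=-0.8571) → pose (-0.0462, 2.9916, -2.8680)
step 4: θ'=-4.8680 (R=1.5000) → pose (1.8409, 1.3150, -4.8680)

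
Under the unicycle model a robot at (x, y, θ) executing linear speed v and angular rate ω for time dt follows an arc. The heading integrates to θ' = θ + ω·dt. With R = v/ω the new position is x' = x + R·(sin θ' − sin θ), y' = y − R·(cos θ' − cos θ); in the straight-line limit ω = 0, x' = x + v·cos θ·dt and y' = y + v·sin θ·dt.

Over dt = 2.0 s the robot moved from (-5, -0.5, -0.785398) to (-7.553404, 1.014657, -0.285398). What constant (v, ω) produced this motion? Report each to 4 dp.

Δθ = -0.285398 − -0.785398 = 0.500000
ω = Δθ/dt = 0.500000/2.0 = 0.2500
R = Δx/(sin θ' − sin θ) = -6.0000
v = R·ω = -6.0000·0.2500 = -1.5000

v = -1.5000, ω = 0.2500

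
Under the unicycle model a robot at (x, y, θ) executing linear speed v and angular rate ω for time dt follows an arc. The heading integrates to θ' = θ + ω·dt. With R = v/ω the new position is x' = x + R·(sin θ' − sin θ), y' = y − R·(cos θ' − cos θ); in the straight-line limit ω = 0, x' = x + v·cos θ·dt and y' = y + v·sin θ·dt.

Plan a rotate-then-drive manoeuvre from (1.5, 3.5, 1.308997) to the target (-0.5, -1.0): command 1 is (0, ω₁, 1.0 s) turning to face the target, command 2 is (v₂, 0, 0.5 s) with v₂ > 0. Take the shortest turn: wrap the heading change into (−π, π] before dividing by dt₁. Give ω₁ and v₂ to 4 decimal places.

ω₁ = 2.9852, v₂ = 9.8489

heading to target = atan2(-1−3.5, -0.5−1.5) = -1.9890
Δθ = wrap(-1.9890 − 1.3090) = 2.9852; ω₁ = Δθ/dt₁ = 2.9852
distance = √((-0.5−1.5)² + (-1−3.5)²) = 4.9244; v₂ = distance/dt₂ = 9.8489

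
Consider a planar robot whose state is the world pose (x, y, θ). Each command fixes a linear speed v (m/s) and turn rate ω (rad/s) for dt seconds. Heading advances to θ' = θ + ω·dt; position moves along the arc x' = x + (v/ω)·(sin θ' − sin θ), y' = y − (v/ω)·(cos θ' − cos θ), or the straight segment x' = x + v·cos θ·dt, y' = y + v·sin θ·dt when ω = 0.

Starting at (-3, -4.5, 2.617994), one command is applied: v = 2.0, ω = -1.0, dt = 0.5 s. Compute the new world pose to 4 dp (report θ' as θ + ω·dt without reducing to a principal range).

(-3.7080, -3.8085, 2.1180)

θ' = 2.6180 + -1.0·0.5 = 2.1180
R = v/ω = 2.0/-1.0 = -2.0000
x' = -3 + -2.0000·(sin 2.1180 − sin 2.6180) = -3.7080
y' = -4.5 − -2.0000·(cos 2.1180 − cos 2.6180) = -3.8085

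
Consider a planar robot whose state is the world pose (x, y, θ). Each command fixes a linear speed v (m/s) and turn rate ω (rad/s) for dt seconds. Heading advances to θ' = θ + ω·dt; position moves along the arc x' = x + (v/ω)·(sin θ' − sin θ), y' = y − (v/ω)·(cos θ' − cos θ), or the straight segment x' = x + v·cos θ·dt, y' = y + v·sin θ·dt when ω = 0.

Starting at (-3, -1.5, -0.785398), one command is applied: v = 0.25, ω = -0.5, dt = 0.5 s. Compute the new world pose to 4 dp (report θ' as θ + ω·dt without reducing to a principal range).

θ' = -0.7854 + -0.5·0.5 = -1.0354
R = v/ω = 0.25/-0.5 = -0.5000
x' = -3 + -0.5000·(sin -1.0354 − sin -0.7854) = -2.9235
y' = -1.5 − -0.5000·(cos -1.0354 − cos -0.7854) = -1.5985

(-2.9235, -1.5985, -1.0354)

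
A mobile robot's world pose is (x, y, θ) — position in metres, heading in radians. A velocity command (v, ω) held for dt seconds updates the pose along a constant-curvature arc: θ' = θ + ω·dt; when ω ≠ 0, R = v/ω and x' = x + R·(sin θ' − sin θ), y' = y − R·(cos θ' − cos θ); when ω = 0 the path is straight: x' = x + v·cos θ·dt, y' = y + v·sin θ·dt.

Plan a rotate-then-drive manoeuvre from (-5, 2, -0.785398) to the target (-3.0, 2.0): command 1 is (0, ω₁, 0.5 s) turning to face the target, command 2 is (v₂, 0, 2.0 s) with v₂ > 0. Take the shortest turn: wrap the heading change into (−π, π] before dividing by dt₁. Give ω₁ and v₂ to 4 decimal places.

heading to target = atan2(2−2, -3−-5) = 0.0000
Δθ = wrap(0.0000 − -0.7854) = 0.7854; ω₁ = Δθ/dt₁ = 1.5708
distance = √((-3−-5)² + (2−2)²) = 2.0000; v₂ = distance/dt₂ = 1.0000

ω₁ = 1.5708, v₂ = 1.0000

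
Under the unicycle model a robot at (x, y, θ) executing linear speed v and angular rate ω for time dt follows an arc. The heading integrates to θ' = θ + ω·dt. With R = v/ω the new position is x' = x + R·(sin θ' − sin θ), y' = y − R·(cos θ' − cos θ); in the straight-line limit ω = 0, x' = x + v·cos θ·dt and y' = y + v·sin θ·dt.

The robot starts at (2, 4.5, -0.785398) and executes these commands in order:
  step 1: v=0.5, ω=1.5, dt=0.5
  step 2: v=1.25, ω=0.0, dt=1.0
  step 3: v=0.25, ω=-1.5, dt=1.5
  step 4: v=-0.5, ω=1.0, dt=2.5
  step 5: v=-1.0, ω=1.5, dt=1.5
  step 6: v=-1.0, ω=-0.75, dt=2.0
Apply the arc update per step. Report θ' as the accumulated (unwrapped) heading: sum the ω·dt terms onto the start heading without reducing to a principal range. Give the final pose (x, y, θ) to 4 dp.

(3.0938, 1.9288, 0.9646)

step 1: θ'=-0.0354 (R=0.3333) → pose (2.2239, 4.4026, -0.0354)
step 2: θ'=-0.0354 (straight) → pose (3.4731, 4.3583, -0.0354)
step 3: θ'=-2.2854 (R=-0.1667) → pose (3.5931, 4.0826, -2.2854)
step 4: θ'=0.2146 (R=-0.5000) → pose (3.1090, 4.8987, 0.2146)
step 5: θ'=2.4646 (R=-0.6667) → pose (2.8333, 3.7277, 2.4646)
step 6: θ'=0.9646 (R=1.3333) → pose (3.0938, 1.9288, 0.9646)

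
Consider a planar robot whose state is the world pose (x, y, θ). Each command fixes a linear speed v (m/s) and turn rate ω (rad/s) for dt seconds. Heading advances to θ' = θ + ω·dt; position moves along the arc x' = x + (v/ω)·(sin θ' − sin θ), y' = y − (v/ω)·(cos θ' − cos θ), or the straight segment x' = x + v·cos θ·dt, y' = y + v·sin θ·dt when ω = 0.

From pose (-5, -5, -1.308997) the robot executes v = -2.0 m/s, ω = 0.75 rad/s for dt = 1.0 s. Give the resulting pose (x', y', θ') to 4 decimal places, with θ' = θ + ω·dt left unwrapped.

θ' = -1.3090 + 0.75·1.0 = -0.5590
R = v/ω = -2.0/0.75 = -2.6667
x' = -5 + -2.6667·(sin -0.5590 − sin -1.3090) = -6.1616
y' = -5 − -2.6667·(cos -0.5590 − cos -1.3090) = -3.4294

(-6.1616, -3.4294, -0.5590)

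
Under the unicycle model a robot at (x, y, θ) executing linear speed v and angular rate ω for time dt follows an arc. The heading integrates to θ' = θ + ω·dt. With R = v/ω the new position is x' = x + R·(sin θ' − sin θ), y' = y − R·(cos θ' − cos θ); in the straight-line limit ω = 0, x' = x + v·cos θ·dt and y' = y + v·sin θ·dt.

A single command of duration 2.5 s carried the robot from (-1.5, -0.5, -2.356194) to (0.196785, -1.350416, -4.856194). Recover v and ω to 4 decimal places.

v = -1.0000, ω = -1.0000

Δθ = -4.856194 − -2.356194 = -2.500000
ω = Δθ/dt = -2.500000/2.5 = -1.0000
R = Δx/(sin θ' − sin θ) = 1.0000
v = R·ω = 1.0000·-1.0000 = -1.0000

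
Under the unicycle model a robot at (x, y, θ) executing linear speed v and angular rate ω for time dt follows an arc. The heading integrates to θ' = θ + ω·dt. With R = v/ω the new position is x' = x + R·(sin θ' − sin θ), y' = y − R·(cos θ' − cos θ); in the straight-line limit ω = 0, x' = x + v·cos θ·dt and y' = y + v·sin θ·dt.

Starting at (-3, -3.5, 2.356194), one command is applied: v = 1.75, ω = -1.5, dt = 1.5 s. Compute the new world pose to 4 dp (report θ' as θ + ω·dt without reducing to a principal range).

(-2.2987, -1.5149, 0.1062)

θ' = 2.3562 + -1.5·1.5 = 0.1062
R = v/ω = 1.75/-1.5 = -1.1667
x' = -3 + -1.1667·(sin 0.1062 − sin 2.3562) = -2.2987
y' = -3.5 − -1.1667·(cos 0.1062 − cos 2.3562) = -1.5149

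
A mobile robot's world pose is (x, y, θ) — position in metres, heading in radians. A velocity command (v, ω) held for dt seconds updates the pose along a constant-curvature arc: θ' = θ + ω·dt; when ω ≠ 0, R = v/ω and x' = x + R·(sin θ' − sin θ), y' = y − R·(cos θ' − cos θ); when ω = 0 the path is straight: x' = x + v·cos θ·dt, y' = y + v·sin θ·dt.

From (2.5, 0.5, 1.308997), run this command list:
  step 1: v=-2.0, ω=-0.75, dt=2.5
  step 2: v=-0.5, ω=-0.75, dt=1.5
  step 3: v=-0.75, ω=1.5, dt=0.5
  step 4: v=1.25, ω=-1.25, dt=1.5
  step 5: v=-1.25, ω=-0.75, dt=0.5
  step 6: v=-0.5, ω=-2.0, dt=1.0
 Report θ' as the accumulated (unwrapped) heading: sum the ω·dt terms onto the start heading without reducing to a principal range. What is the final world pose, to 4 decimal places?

step 1: θ'=-0.5660 (R=2.6667) → pose (-1.5058, -1.0606, -0.5660)
step 2: θ'=-1.6910 (R=0.6667) → pose (-1.8102, -0.4180, -1.6910)
step 3: θ'=-0.9410 (R=-0.5000) → pose (-1.9025, -0.0635, -0.9410)
step 4: θ'=-2.8160 (R=-1.0000) → pose (-2.3908, -1.6000, -2.8160)
step 5: θ'=-3.1910 (R=1.6667) → pose (-1.7754, -1.5144, -3.1910)
step 6: θ'=-5.1910 (R=0.2500) → pose (-1.5658, -1.8793, -5.1910)

(-1.5658, -1.8793, -5.1910)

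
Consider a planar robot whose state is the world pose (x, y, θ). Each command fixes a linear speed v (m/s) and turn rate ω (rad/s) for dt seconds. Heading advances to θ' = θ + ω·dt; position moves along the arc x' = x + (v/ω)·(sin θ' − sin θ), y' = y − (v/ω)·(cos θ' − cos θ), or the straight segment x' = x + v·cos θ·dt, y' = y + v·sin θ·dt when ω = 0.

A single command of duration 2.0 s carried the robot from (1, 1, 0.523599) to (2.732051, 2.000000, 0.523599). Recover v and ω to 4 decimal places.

v = 1.0000, ω = 0.0000

Δθ = 0.523599 − 0.523599 = 0.000000
ω = Δθ/dt = 0.000000/2.0 = 0.0000
ω = 0 → v = (Δx·cos θ + Δy·sin θ)/dt = 1.0000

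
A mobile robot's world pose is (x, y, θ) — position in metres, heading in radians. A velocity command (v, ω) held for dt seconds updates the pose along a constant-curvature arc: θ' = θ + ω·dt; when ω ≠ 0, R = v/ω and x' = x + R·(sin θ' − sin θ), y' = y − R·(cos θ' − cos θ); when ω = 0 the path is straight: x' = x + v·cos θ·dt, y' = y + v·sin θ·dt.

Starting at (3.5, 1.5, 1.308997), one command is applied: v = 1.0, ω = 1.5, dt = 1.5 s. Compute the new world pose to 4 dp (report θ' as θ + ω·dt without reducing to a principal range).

(2.5858, 2.2820, 3.5590)

θ' = 1.3090 + 1.5·1.5 = 3.5590
R = v/ω = 1.0/1.5 = 0.6667
x' = 3.5 + 0.6667·(sin 3.5590 − sin 1.3090) = 2.5858
y' = 1.5 − 0.6667·(cos 3.5590 − cos 1.3090) = 2.2820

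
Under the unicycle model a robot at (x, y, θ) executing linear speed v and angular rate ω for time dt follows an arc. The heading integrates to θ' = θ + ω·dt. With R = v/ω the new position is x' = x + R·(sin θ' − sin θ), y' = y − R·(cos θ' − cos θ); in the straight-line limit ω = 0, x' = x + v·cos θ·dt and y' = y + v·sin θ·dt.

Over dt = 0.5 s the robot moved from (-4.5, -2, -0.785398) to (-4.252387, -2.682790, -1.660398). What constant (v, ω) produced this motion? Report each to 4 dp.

Δθ = -1.660398 − -0.785398 = -0.875000
ω = Δθ/dt = -0.875000/0.5 = -1.7500
R = −Δy/(cos θ' − cos θ) = -0.8571
v = R·ω = -0.8571·-1.7500 = 1.5000

v = 1.5000, ω = -1.7500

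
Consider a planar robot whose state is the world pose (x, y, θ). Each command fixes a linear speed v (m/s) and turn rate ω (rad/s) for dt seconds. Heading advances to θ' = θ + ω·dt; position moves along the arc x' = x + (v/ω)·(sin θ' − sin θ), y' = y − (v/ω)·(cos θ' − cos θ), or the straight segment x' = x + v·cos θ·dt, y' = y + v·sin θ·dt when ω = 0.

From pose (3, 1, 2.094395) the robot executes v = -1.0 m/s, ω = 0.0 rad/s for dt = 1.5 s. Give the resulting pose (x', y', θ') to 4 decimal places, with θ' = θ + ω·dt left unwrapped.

(3.7500, -0.2990, 2.0944)

θ' = 2.0944 + 0.0·1.5 = 2.0944
ω = 0 → straight: x' = 3 + -1.0·cos(2.0944)·1.5 = 3.7500
y' = 1 + -1.0·sin(2.0944)·1.5 = -0.2990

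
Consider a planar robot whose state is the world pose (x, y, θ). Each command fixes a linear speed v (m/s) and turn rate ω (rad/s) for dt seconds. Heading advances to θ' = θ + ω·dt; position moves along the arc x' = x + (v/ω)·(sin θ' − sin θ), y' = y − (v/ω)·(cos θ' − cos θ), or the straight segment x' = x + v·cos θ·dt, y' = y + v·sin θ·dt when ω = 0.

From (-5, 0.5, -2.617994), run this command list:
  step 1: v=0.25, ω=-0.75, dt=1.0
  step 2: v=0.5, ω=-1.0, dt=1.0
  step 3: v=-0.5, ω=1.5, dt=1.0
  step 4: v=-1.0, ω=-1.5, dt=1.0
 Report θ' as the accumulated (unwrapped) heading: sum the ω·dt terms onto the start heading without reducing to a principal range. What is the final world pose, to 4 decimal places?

step 1: θ'=-3.3680 (R=-0.3333) → pose (-5.2415, 0.4638, -3.3680)
step 2: θ'=-4.3680 (R=-0.5000) → pose (-5.5999, 0.7823, -4.3680)
step 3: θ'=-2.8680 (R=-0.3333) → pose (-5.1961, 0.5739, -2.8680)
step 4: θ'=-4.3680 (R=0.6667) → pose (-4.3884, 0.1571, -4.3680)

(-4.3884, 0.1571, -4.3680)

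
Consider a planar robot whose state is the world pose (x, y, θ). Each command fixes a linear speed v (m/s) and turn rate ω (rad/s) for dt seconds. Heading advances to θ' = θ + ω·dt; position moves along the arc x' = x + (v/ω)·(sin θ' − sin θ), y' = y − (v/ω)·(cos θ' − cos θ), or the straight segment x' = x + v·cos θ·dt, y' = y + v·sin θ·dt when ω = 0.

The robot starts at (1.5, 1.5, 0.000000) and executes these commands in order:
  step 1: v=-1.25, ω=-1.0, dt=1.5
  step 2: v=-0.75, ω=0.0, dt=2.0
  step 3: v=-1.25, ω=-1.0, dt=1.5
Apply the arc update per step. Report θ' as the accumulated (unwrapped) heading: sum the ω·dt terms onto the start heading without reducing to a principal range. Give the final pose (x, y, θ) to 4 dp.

(1.2175, 5.4837, -3.0000)

step 1: θ'=-1.5000 (R=1.2500) → pose (0.2531, 2.6616, -1.5000)
step 2: θ'=-1.5000 (straight) → pose (0.1470, 4.1578, -1.5000)
step 3: θ'=-3.0000 (R=1.2500) → pose (1.2175, 5.4837, -3.0000)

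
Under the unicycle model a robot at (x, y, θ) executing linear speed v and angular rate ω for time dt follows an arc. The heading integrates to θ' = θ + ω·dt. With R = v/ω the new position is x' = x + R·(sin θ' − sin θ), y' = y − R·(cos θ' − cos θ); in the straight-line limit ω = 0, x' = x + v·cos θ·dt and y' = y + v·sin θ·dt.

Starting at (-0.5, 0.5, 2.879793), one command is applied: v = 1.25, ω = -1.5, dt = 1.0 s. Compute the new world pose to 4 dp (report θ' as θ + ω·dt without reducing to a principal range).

θ' = 2.8798 + -1.5·1.0 = 1.3798
R = v/ω = 1.25/-1.5 = -0.8333
x' = -0.5 + -0.8333·(sin 1.3798 − sin 2.8798) = -1.1025
y' = 0.5 − -0.8333·(cos 1.3798 − cos 2.8798) = 1.4631

(-1.1025, 1.4631, 1.3798)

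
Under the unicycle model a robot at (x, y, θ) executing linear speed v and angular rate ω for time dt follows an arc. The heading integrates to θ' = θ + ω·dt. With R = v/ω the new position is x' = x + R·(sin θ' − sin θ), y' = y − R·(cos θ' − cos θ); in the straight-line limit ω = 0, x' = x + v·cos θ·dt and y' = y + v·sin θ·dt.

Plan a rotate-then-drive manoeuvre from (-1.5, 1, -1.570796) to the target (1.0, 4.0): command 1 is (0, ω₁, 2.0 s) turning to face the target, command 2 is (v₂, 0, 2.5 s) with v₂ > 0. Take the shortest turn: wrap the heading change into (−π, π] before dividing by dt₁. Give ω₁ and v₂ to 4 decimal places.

ω₁ = 1.2234, v₂ = 1.5620

heading to target = atan2(4−1, 1−-1.5) = 0.8761
Δθ = wrap(0.8761 − -1.5708) = 2.4469; ω₁ = Δθ/dt₁ = 1.2234
distance = √((1−-1.5)² + (4−1)²) = 3.9051; v₂ = distance/dt₂ = 1.5620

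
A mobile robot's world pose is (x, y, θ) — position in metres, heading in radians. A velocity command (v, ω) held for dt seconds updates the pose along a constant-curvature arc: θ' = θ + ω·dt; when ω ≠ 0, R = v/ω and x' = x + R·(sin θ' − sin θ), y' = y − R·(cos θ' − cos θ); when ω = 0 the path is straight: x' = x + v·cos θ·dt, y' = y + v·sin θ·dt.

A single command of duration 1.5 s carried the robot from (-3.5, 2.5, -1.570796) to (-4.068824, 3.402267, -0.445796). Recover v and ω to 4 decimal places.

Δθ = -0.445796 − -1.570796 = 1.125000
ω = Δθ/dt = 1.125000/1.5 = 0.7500
R = −Δy/(cos θ' − cos θ) = -1.0000
v = R·ω = -1.0000·0.7500 = -0.7500

v = -0.7500, ω = 0.7500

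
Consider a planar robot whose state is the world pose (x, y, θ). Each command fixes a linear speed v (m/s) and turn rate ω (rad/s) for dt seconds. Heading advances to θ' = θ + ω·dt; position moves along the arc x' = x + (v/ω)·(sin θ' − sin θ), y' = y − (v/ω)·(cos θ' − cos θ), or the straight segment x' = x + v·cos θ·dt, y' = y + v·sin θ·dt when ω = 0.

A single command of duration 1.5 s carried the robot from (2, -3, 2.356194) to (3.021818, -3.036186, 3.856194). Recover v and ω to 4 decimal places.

v = -0.7500, ω = 1.0000

Δθ = 3.856194 − 2.356194 = 1.500000
ω = Δθ/dt = 1.500000/1.5 = 1.0000
R = Δx/(sin θ' − sin θ) = -0.7500
v = R·ω = -0.7500·1.0000 = -0.7500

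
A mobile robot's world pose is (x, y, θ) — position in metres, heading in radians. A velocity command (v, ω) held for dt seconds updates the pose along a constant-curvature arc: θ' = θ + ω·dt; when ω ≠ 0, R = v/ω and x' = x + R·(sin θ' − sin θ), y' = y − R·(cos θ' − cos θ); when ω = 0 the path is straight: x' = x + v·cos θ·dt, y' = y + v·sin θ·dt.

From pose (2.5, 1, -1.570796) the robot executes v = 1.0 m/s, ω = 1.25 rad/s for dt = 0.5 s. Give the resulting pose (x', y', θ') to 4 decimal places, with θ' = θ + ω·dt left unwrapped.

θ' = -1.5708 + 1.25·0.5 = -0.9458
R = v/ω = 1.0/1.25 = 0.8000
x' = 2.5 + 0.8000·(sin -0.9458 − sin -1.5708) = 2.6512
y' = 1 − 0.8000·(cos -0.9458 − cos -1.5708) = 0.5319

(2.6512, 0.5319, -0.9458)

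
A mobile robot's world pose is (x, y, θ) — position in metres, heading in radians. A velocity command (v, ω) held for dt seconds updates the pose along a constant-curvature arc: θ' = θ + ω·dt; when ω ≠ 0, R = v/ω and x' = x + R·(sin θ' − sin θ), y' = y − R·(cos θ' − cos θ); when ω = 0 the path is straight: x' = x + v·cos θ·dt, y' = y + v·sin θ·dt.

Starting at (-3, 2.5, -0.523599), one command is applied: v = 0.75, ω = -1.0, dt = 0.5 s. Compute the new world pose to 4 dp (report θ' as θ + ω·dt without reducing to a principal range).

θ' = -0.5236 + -1.0·0.5 = -1.0236
R = v/ω = 0.75/-1.0 = -0.7500
x' = -3 + -0.7500·(sin -1.0236 − sin -0.5236) = -2.7345
y' = 2.5 − -0.7500·(cos -1.0236 − cos -0.5236) = 2.2407

(-2.7345, 2.2407, -1.0236)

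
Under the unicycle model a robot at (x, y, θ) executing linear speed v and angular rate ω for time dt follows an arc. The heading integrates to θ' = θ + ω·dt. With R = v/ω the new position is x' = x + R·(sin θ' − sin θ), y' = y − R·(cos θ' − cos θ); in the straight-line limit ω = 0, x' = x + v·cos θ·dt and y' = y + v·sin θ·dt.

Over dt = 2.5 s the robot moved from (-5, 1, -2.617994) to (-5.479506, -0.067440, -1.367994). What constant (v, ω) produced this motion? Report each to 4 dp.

Δθ = -1.367994 − -2.617994 = 1.250000
ω = Δθ/dt = 1.250000/2.5 = 0.5000
R = −Δy/(cos θ' − cos θ) = 1.0000
v = R·ω = 1.0000·0.5000 = 0.5000

v = 0.5000, ω = 0.5000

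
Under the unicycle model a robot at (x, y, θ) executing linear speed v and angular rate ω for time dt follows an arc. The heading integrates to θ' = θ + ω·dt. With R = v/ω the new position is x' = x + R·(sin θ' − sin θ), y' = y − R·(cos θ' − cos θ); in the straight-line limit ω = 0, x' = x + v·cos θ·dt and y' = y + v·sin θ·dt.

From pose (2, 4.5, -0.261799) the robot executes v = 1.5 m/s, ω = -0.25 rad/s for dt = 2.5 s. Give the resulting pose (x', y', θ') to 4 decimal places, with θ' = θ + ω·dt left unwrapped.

θ' = -0.2618 + -0.25·2.5 = -0.8868
R = v/ω = 1.5/-0.25 = -6.0000
x' = 2 + -6.0000·(sin -0.8868 − sin -0.2618) = 5.0974
y' = 4.5 − -6.0000·(cos -0.8868 − cos -0.2618) = 2.4958

(5.0974, 2.4958, -0.8868)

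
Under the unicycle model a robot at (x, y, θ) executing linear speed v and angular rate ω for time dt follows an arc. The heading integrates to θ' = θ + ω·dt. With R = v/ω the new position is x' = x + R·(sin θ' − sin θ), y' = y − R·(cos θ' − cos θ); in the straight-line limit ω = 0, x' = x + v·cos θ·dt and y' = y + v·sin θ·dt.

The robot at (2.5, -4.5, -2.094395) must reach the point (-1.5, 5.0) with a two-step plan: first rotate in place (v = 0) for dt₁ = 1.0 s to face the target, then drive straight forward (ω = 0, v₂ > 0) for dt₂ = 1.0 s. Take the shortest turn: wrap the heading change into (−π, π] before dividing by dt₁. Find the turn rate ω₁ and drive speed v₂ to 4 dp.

ω₁ = -2.2195, v₂ = 10.3078

heading to target = atan2(5−-4.5, -1.5−2.5) = 1.9693
Δθ = wrap(1.9693 − -2.0944) = -2.2195; ω₁ = Δθ/dt₁ = -2.2195
distance = √((-1.5−2.5)² + (5−-4.5)²) = 10.3078; v₂ = distance/dt₂ = 10.3078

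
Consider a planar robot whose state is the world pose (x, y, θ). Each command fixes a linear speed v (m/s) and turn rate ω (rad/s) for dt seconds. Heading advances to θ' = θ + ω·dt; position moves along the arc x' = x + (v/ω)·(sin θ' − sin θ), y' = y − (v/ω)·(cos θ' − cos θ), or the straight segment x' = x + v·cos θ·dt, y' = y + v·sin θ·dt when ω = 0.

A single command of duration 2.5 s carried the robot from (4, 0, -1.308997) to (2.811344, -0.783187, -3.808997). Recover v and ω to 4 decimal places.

Δθ = -3.808997 − -1.308997 = -2.500000
ω = Δθ/dt = -2.500000/2.5 = -1.0000
R = Δx/(sin θ' − sin θ) = -0.7500
v = R·ω = -0.7500·-1.0000 = 0.7500

v = 0.7500, ω = -1.0000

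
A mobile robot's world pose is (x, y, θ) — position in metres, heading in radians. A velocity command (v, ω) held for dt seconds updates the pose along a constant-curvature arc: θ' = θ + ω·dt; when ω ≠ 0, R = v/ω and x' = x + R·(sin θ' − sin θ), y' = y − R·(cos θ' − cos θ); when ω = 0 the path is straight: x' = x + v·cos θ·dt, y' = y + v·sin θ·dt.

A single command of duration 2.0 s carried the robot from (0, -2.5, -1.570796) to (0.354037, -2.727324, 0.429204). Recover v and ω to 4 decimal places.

Δθ = 0.429204 − -1.570796 = 2.000000
ω = Δθ/dt = 2.000000/2.0 = 1.0000
R = Δx/(sin θ' − sin θ) = 0.2500
v = R·ω = 0.2500·1.0000 = 0.2500

v = 0.2500, ω = 1.0000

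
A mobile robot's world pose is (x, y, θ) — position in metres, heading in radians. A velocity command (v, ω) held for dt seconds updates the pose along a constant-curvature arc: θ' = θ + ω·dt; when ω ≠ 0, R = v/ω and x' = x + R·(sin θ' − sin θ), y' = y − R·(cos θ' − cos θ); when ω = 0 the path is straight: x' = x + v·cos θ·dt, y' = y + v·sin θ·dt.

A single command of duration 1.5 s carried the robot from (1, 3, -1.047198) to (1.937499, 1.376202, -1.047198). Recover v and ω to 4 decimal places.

Δθ = -1.047198 − -1.047198 = 0.000000
ω = Δθ/dt = 0.000000/1.5 = 0.0000
ω = 0 → v = (Δx·cos θ + Δy·sin θ)/dt = 1.2500

v = 1.2500, ω = 0.0000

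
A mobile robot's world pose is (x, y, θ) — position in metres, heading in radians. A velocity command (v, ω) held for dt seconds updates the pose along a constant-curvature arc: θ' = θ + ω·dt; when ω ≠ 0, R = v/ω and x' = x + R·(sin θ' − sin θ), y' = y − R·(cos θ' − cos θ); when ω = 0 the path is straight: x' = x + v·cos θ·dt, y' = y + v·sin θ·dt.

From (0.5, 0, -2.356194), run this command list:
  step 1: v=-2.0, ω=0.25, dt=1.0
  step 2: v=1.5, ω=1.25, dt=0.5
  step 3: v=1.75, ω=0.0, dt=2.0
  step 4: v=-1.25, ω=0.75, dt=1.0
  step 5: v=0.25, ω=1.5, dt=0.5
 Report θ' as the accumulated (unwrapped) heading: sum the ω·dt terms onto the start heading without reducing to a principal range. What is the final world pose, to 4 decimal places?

step 1: θ'=-2.1062 (R=-8.0000) → pose (1.7237, 1.5754, -2.1062)
step 2: θ'=-1.4812 (R=1.2000) → pose (1.5606, 0.8558, -1.4812)
step 3: θ'=-1.4812 (straight) → pose (1.8738, -2.6302, -1.4812)
step 4: θ'=-0.7312 (R=-1.6667) → pose (1.3267, -1.5387, -0.7312)
step 5: θ'=0.0188 (R=0.1667) → pose (1.4411, -1.5813, 0.0188)

(1.4411, -1.5813, 0.0188)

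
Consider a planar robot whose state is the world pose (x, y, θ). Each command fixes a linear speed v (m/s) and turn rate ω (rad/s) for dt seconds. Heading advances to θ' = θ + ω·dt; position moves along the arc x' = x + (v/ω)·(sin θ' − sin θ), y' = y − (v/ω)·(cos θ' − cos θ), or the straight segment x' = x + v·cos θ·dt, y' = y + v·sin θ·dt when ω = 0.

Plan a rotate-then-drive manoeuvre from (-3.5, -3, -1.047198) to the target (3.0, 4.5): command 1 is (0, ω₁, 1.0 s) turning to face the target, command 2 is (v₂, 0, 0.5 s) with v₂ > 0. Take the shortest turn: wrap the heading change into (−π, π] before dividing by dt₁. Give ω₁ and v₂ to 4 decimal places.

heading to target = atan2(4.5−-3, 3−-3.5) = 0.8567
Δθ = wrap(0.8567 − -1.0472) = 1.9039; ω₁ = Δθ/dt₁ = 1.9039
distance = √((3−-3.5)² + (4.5−-3)²) = 9.9247; v₂ = distance/dt₂ = 19.8494

ω₁ = 1.9039, v₂ = 19.8494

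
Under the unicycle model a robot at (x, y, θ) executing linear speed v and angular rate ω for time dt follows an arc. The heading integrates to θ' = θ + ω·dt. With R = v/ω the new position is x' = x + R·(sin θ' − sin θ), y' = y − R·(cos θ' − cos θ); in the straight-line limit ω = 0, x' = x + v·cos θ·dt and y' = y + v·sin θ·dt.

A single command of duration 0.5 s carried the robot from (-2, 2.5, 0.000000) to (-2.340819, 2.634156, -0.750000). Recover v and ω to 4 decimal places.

v = -0.7500, ω = -1.5000

Δθ = -0.750000 − 0.000000 = -0.750000
ω = Δθ/dt = -0.750000/0.5 = -1.5000
R = Δx/(sin θ' − sin θ) = 0.5000
v = R·ω = 0.5000·-1.5000 = -0.7500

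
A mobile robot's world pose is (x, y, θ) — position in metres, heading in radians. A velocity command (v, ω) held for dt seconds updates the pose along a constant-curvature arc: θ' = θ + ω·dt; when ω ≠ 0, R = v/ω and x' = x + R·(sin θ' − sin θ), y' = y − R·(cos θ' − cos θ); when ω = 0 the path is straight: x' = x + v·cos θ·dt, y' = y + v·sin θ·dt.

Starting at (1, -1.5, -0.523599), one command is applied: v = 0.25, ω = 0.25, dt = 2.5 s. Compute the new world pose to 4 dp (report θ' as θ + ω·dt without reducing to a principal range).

(1.6012, -1.6288, 0.1014)

θ' = -0.5236 + 0.25·2.5 = 0.1014
R = v/ω = 0.25/0.25 = 1.0000
x' = 1 + 1.0000·(sin 0.1014 − sin -0.5236) = 1.6012
y' = -1.5 − 1.0000·(cos 0.1014 − cos -0.5236) = -1.6288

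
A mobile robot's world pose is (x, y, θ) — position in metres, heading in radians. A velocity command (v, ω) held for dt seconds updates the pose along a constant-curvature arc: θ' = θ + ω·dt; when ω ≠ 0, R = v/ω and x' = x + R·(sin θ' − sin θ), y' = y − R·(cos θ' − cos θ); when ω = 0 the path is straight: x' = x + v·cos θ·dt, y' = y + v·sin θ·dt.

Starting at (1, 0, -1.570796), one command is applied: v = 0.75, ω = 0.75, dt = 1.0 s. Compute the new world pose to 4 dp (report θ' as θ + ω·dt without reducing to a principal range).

(1.2683, -0.6816, -0.8208)

θ' = -1.5708 + 0.75·1.0 = -0.8208
R = v/ω = 0.75/0.75 = 1.0000
x' = 1 + 1.0000·(sin -0.8208 − sin -1.5708) = 1.2683
y' = 0 − 1.0000·(cos -0.8208 − cos -1.5708) = -0.6816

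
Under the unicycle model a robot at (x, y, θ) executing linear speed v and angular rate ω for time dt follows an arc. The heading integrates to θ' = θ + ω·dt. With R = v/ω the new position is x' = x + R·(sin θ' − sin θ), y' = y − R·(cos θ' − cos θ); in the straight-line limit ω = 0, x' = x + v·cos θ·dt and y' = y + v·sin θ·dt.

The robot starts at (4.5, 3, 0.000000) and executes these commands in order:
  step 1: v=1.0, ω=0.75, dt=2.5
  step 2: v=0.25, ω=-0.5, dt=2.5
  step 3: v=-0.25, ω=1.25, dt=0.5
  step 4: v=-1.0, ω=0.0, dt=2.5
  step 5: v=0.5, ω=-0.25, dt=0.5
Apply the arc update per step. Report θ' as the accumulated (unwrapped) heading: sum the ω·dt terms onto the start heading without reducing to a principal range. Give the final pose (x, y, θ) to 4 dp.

(5.1890, 3.0481, 1.1250)

step 1: θ'=1.8750 (R=1.3333) → pose (5.7721, 4.7327, 1.8750)
step 2: θ'=0.6250 (R=-0.5000) → pose (5.9566, 5.2880, 0.6250)
step 3: θ'=1.2500 (R=-0.2000) → pose (5.8838, 5.1888, 1.2500)
step 4: θ'=1.2500 (straight) → pose (5.0955, 2.8164, 1.2500)
step 5: θ'=1.1250 (R=-2.0000) → pose (5.1890, 3.0481, 1.1250)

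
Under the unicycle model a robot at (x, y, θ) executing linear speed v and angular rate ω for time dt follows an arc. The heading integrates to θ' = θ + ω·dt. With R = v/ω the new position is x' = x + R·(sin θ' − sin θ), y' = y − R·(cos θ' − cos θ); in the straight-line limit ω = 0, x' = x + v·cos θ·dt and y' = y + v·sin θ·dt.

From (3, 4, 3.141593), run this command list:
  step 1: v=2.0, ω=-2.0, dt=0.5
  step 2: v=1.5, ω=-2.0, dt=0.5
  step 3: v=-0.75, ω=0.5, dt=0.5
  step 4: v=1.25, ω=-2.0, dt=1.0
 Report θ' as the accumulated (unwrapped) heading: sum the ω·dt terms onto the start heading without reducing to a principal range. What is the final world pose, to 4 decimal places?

step 1: θ'=2.1416 (R=-1.0000) → pose (2.1585, 4.4597, 2.1416)
step 2: θ'=1.1416 (R=-0.7500) → pose (2.1077, 5.1770, 1.1416)
step 3: θ'=1.3916 (R=-1.5000) → pose (1.9956, 4.8202, 1.3916)
step 4: θ'=-0.6084 (R=-0.6250) → pose (2.9678, 5.2216, -0.6084)

(2.9678, 5.2216, -0.6084)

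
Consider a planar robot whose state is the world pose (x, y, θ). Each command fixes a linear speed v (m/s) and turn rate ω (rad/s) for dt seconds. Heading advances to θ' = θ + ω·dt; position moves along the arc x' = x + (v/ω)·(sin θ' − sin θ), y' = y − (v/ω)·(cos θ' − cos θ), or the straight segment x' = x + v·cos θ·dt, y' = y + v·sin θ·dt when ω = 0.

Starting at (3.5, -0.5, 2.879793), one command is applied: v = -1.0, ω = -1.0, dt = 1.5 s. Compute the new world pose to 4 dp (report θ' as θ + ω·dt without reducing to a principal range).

θ' = 2.8798 + -1.0·1.5 = 1.3798
R = v/ω = -1.0/-1.0 = 1.0000
x' = 3.5 + 1.0000·(sin 1.3798 − sin 2.8798) = 4.2230
y' = -0.5 − 1.0000·(cos 1.3798 − cos 2.8798) = -1.6558

(4.2230, -1.6558, 1.3798)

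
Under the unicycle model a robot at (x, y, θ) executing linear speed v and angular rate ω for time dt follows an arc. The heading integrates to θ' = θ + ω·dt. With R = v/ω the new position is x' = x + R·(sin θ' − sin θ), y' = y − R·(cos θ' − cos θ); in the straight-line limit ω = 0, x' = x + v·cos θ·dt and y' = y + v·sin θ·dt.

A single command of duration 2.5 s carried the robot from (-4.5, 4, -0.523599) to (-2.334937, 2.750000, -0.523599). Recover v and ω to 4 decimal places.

v = 1.0000, ω = 0.0000

Δθ = -0.523599 − -0.523599 = 0.000000
ω = Δθ/dt = 0.000000/2.5 = 0.0000
ω = 0 → v = (Δx·cos θ + Δy·sin θ)/dt = 1.0000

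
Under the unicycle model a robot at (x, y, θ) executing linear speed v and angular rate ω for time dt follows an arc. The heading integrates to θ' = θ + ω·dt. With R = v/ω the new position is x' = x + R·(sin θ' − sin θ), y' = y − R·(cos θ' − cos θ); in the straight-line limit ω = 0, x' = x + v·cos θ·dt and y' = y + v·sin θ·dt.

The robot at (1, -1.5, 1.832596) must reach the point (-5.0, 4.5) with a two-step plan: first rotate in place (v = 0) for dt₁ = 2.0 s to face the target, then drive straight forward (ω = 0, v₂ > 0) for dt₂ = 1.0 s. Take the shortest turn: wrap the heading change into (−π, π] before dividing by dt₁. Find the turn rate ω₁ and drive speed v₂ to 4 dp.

heading to target = atan2(4.5−-1.5, -5−1) = 2.3562
Δθ = wrap(2.3562 − 1.8326) = 0.5236; ω₁ = Δθ/dt₁ = 0.2618
distance = √((-5−1)² + (4.5−-1.5)²) = 8.4853; v₂ = distance/dt₂ = 8.4853

ω₁ = 0.2618, v₂ = 8.4853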